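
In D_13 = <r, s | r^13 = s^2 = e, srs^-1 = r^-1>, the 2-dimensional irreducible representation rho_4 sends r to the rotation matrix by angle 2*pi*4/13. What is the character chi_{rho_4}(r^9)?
chi_{rho_4}(r^9) = 2*cos(2*pi*4*9/13) = 2*cos(6*pi/13)

rho_4(r^9) is rotation by angle 2*pi*4*9/13, whose trace is 2*cos(2*pi*4*9/13) = 2*cos(6*pi/13).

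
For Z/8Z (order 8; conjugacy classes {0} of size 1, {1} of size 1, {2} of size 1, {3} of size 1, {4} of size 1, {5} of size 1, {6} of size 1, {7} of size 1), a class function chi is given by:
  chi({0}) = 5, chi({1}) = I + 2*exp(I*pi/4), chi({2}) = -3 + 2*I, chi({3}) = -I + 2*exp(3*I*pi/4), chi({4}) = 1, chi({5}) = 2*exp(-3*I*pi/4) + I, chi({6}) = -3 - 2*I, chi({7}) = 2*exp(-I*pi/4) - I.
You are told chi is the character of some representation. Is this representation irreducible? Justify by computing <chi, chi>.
Not irreducible (reducible): <chi, chi> = 9 > 1.

Justification: <chi, chi> = (1/|G|) sum_C |C| * |chi(C)|^2 = (1/8)[1*|5|^2 + 1*|I + 2*exp(I*pi/4)|^2 + 1*|-3 + 2*I|^2 + 1*|-I + 2*exp(3*I*pi/4)|^2 + 1*|1|^2 + 1*|2*exp(-3*I*pi/4) + I|^2 + 1*|-3 - 2*I|^2 + 1*|2*exp(-I*pi/4) - I|^2]
  = (1/8)[(25) + (5 - 2*exp(3*I*pi/4) + 2*exp(I*pi/4)) + (13) + (5 + 2*exp(-3*I*pi/4) - 2*exp(-I*pi/4)) + (1) + (5 + 2*exp(-3*I*pi/4) - 2*exp(-I*pi/4)) + (13) + (5 - 2*exp(3*I*pi/4) + 2*exp(I*pi/4))] = 72/8 = 9.
(Exp terms are combined using exp(i*s)*conj(exp(i*t)) = exp(i*(s-t)), and sums of them are collapsed using the identity that for every m > 1 the m distinct m-th roots of unity sum to 0, e.g. 1 + exp(2*I*pi/3) + exp(-2*I*pi/3) = 0.)
A character is irreducible iff <chi, chi> = 1, so this representation is reducible.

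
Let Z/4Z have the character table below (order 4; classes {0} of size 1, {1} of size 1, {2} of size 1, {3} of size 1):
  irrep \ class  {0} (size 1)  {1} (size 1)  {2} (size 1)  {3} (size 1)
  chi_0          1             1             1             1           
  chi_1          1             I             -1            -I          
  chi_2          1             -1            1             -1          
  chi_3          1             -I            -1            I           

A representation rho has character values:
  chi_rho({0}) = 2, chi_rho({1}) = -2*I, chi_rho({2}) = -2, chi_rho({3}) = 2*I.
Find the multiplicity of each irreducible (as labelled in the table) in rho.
Multiplicities: chi_0: 0, chi_1: 0, chi_2: 0, chi_3: 2.

Use <chi_rho, chi> = (1/|G|) sum_C |C| * chi_rho(C) * conj(chi(C)) with |G| = 4 for each irreducible chi in the table:
  <chi_rho, chi_0> = (1/4)[1*(2)*conj(1) + 1*(-2*I)*conj(1) + 1*(-2)*conj(1) + 1*(2*I)*conj(1)]
      = (1/4)[(2) + (-2*I) + (-2) + (2*I)] = 0/4 = 0
  <chi_rho, chi_1> = (1/4)[1*(2)*conj(1) + 1*(-2*I)*conj(I) + 1*(-2)*conj(-1) + 1*(2*I)*conj(-I)]
      = (1/4)[(2) + (-2) + (2) + (-2)] = 0/4 = 0
  <chi_rho, chi_2> = (1/4)[1*(2)*conj(1) + 1*(-2*I)*conj(-1) + 1*(-2)*conj(1) + 1*(2*I)*conj(-1)]
      = (1/4)[(2) + (2*I) + (-2) + (-2*I)] = 0/4 = 0
  <chi_rho, chi_3> = (1/4)[1*(2)*conj(1) + 1*(-2*I)*conj(-I) + 1*(-2)*conj(-1) + 1*(2*I)*conj(I)]
      = (1/4)[(2) + (2) + (2) + (2)] = 8/4 = 2
(Exp terms are combined using exp(i*s)*conj(exp(i*t)) = exp(i*(s-t)), and sums of them are collapsed using the identity that for every m > 1 the m distinct m-th roots of unity sum to 0, e.g. 1 + exp(2*I*pi/3) + exp(-2*I*pi/3) = 0.)
Dimension check: dim(rho) = sum (mult * dim) = 0*1 + 0*1 + 0*1 + 2*1 = 2 = chi_rho(e) = 2.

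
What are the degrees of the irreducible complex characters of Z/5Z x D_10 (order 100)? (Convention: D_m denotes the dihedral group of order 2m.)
Dimensions: 1, 1, 1, 1, 1, 1, 1, 1, 1, 1, 1, 1, 1, 1, 1, 1, 1, 1, 1, 1, 2, 2, 2, 2, 2, 2, 2, 2, 2, 2, 2, 2, 2, 2, 2, 2, 2, 2, 2, 2

There are 40 irreducibles (= number of conjugacy classes). Their dimensions d_i satisfy sum d_i^2 = |G| = 100: 1 + 1 + 1 + 1 + 1 + 1 + 1 + 1 + 1 + 1 + 1 + 1 + 1 + 1 + 1 + 1 + 1 + 1 + 1 + 1 + 4 + 4 + 4 + 4 + 4 + 4 + 4 + 4 + 4 + 4 + 4 + 4 + 4 + 4 + 4 + 4 + 4 + 4 + 4 + 4 = 100. (For the product with Z/5Z: each of the 5 1-dim characters of Z/5Z tensors with each irrep of D_10, giving 5 copies of each D_10-dimension.)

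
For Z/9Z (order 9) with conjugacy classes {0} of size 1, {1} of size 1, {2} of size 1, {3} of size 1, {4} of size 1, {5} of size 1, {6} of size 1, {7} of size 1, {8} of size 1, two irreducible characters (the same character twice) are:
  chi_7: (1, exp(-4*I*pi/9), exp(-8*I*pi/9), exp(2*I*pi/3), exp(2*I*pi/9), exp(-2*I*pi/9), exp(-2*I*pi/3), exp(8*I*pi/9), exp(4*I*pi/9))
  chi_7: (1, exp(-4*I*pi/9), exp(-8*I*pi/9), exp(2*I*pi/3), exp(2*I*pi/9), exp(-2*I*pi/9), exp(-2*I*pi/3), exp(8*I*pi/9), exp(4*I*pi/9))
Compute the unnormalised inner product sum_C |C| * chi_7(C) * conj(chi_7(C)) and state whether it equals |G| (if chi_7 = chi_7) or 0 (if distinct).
Sum = 9 = |G| = 9; so <chi_7, chi_7> = 1 (norm-1 confirms irreducibility).

Solution. Compute term by term over conjugacy classes (|C| * chi_7(C) * conj(chi_7(C))):
  1*(1)*conj(1) + 1*(exp(-4*I*pi/9))*conj(exp(-4*I*pi/9)) + 1*(exp(-8*I*pi/9))*conj(exp(-8*I*pi/9)) + 1*(exp(2*I*pi/3))*conj(exp(2*I*pi/3)) + 1*(exp(2*I*pi/9))*conj(exp(2*I*pi/9)) + 1*(exp(-2*I*pi/9))*conj(exp(-2*I*pi/9)) + 1*(exp(-2*I*pi/3))*conj(exp(-2*I*pi/3)) + 1*(exp(8*I*pi/9))*conj(exp(8*I*pi/9)) + 1*(exp(4*I*pi/9))*conj(exp(4*I*pi/9))
  = (1) + (1) + (1) + (1) + (1) + (1) + (1) + (1) + (1)
  = 9.
(Exp terms are combined using exp(i*s)*conj(exp(i*t)) = exp(i*(s-t)), and sums of them are collapsed using the identity that for every m > 1 the m distinct m-th roots of unity sum to 0, e.g. 1 + exp(2*I*pi/3) + exp(-2*I*pi/3) = 0.)
Dividing by |G| = 9 gives 9/9 = 1, matching the row-orthogonality relation <chi_7, chi_7> = [chi_7 = chi_7].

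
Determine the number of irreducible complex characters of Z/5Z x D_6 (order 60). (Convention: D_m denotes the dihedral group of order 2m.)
30

Reasoning: The number of irreducible complex representations of a finite group equals its number of conjugacy classes. For a direct product, #classes(G x H) = #classes(G) * #classes(H). Z/5Z has 5 classes (abelian), D_6 has 6 classes, so 5 * 6 = 30, so Z/5Z x D_6 (order 60) has exactly 30 irreducible complex representations.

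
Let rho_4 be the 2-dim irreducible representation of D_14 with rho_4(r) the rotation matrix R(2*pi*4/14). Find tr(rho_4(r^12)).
chi_{rho_4}(r^12) = 2*cos(2*pi*4*12/14) = -2*cos(pi/7)

Justification: rho_4(r^12) is rotation by angle 2*pi*4*12/14, whose trace is 2*cos(2*pi*4*12/14) = -2*cos(pi/7).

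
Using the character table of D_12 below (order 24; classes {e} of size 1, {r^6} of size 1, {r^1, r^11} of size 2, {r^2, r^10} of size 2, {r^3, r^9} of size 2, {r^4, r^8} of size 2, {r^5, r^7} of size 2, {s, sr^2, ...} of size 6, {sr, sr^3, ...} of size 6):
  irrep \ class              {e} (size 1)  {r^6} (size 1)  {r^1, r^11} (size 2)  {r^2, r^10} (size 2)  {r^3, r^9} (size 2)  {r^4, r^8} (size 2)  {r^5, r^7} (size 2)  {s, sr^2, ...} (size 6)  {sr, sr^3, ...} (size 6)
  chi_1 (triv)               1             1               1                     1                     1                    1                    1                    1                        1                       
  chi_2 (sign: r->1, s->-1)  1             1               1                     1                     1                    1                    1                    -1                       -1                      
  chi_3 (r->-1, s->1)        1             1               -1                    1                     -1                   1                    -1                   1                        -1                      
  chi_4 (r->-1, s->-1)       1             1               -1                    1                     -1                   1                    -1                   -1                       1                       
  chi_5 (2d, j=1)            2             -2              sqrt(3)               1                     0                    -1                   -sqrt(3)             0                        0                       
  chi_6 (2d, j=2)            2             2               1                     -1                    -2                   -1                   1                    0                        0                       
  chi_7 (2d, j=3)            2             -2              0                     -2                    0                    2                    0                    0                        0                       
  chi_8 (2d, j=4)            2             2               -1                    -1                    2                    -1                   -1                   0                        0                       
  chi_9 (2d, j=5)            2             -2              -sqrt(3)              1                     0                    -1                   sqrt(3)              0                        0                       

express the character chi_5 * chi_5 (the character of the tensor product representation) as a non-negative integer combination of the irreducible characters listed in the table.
chi_5 tensor chi_5 = chi_1 + chi_2 + chi_6 (all other irreducibles have multiplicity 0).

Solution. The character of a tensor product is the pointwise product (chi_5 * chi_5)(C) = chi_5(C) * chi_5(C):
  {e}: (2)*(2), {r^6}: (-2)*(-2), {r^1, r^11}: (sqrt(3))*(sqrt(3)), {r^2, r^10}: (1)*(1), {r^3, r^9}: (0)*(0), {r^4, r^8}: (-1)*(-1), {r^5, r^7}: (-sqrt(3))*(-sqrt(3)), {s, sr^2, ...}: (0)*(0), {sr, sr^3, ...}: (0)*(0)
so (chi_5 * chi_5) takes values
  {e} -> 4, {r^6} -> 4, {r^1, r^11} -> 3, {r^2, r^10} -> 1, {r^3, r^9} -> 0, {r^4, r^8} -> 1, {r^5, r^7} -> 3, {s, sr^2, ...} -> 0, {sr, sr^3, ...} -> 0.
Now take the inner product of this character with each irreducible chi from the table, <chi_5*chi_5, chi> = (1/24) sum_C |C| (chi_5*chi_5)(C) conj(chi(C)):
  <chi_5*chi_5, chi_1> = (1/24)[1*(4)*conj(1) + 1*(4)*conj(1) + 2*(3)*conj(1) + 2*(1)*conj(1) + 2*(0)*conj(1) + 2*(1)*conj(1) + 2*(3)*conj(1) + 6*(0)*conj(1) + 6*(0)*conj(1)]
      = (1/24)[(4) + (4) + (6) + (2) + (0) + (2) + (6) + (0) + (0)] = 24/24 = 1
  <chi_5*chi_5, chi_2> = (1/24)[1*(4)*conj(1) + 1*(4)*conj(1) + 2*(3)*conj(1) + 2*(1)*conj(1) + 2*(0)*conj(1) + 2*(1)*conj(1) + 2*(3)*conj(1) + 6*(0)*conj(-1) + 6*(0)*conj(-1)]
      = (1/24)[(4) + (4) + (6) + (2) + (0) + (2) + (6) + (0) + (0)] = 24/24 = 1
  <chi_5*chi_5, chi_3> = (1/24)[1*(4)*conj(1) + 1*(4)*conj(1) + 2*(3)*conj(-1) + 2*(1)*conj(1) + 2*(0)*conj(-1) + 2*(1)*conj(1) + 2*(3)*conj(-1) + 6*(0)*conj(1) + 6*(0)*conj(-1)]
      = (1/24)[(4) + (4) + (-6) + (2) + (0) + (2) + (-6) + (0) + (0)] = 0/24 = 0
  <chi_5*chi_5, chi_4> = (1/24)[1*(4)*conj(1) + 1*(4)*conj(1) + 2*(3)*conj(-1) + 2*(1)*conj(1) + 2*(0)*conj(-1) + 2*(1)*conj(1) + 2*(3)*conj(-1) + 6*(0)*conj(-1) + 6*(0)*conj(1)]
      = (1/24)[(4) + (4) + (-6) + (2) + (0) + (2) + (-6) + (0) + (0)] = 0/24 = 0
  <chi_5*chi_5, chi_5> = (1/24)[1*(4)*conj(2) + 1*(4)*conj(-2) + 2*(3)*conj(sqrt(3)) + 2*(1)*conj(1) + 2*(0)*conj(0) + 2*(1)*conj(-1) + 2*(3)*conj(-sqrt(3)) + 6*(0)*conj(0) + 6*(0)*conj(0)]
      = (1/24)[(8) + (-8) + (6*sqrt(3)) + (2) + (0) + (-2) + (-6*sqrt(3)) + (0) + (0)] = 0/24 = 0
  <chi_5*chi_5, chi_6> = (1/24)[1*(4)*conj(2) + 1*(4)*conj(2) + 2*(3)*conj(1) + 2*(1)*conj(-1) + 2*(0)*conj(-2) + 2*(1)*conj(-1) + 2*(3)*conj(1) + 6*(0)*conj(0) + 6*(0)*conj(0)]
      = (1/24)[(8) + (8) + (6) + (-2) + (0) + (-2) + (6) + (0) + (0)] = 24/24 = 1
  <chi_5*chi_5, chi_7> = (1/24)[1*(4)*conj(2) + 1*(4)*conj(-2) + 2*(3)*conj(0) + 2*(1)*conj(-2) + 2*(0)*conj(0) + 2*(1)*conj(2) + 2*(3)*conj(0) + 6*(0)*conj(0) + 6*(0)*conj(0)]
      = (1/24)[(8) + (-8) + (0) + (-4) + (0) + (4) + (0) + (0) + (0)] = 0/24 = 0
  <chi_5*chi_5, chi_8> = (1/24)[1*(4)*conj(2) + 1*(4)*conj(2) + 2*(3)*conj(-1) + 2*(1)*conj(-1) + 2*(0)*conj(2) + 2*(1)*conj(-1) + 2*(3)*conj(-1) + 6*(0)*conj(0) + 6*(0)*conj(0)]
      = (1/24)[(8) + (8) + (-6) + (-2) + (0) + (-2) + (-6) + (0) + (0)] = 0/24 = 0
  <chi_5*chi_5, chi_9> = (1/24)[1*(4)*conj(2) + 1*(4)*conj(-2) + 2*(3)*conj(-sqrt(3)) + 2*(1)*conj(1) + 2*(0)*conj(0) + 2*(1)*conj(-1) + 2*(3)*conj(sqrt(3)) + 6*(0)*conj(0) + 6*(0)*conj(0)]
      = (1/24)[(8) + (-8) + (-6*sqrt(3)) + (2) + (0) + (-2) + (6*sqrt(3)) + (0) + (0)] = 0/24 = 0
Hence the multiplicities are chi_1: 1, chi_2: 1, chi_6: 1. Dimension check: dim(chi_5)*dim(chi_5) = 2*2 = 4 and sum (mult * dim) = 1*1 + 1*1 + 1*2 = 4.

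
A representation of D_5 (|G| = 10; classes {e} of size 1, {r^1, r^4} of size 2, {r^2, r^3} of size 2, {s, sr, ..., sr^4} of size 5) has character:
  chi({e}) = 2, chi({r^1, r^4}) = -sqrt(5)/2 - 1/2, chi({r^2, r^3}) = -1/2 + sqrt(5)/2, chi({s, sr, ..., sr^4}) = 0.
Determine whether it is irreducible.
Irreducible: <chi, chi> = 1.

Solution. <chi, chi> = (1/|G|) sum_C |C| * |chi(C)|^2 = (1/10)[1*|2|^2 + 2*|-sqrt(5)/2 - 1/2|^2 + 2*|-1/2 + sqrt(5)/2|^2 + 5*|0|^2]
  = (1/10)[(4) + (sqrt(5) + 3) + (3 - sqrt(5)) + (0)] = 10/10 = 1.
A character is irreducible iff <chi, chi> = 1, so this representation is irreducible.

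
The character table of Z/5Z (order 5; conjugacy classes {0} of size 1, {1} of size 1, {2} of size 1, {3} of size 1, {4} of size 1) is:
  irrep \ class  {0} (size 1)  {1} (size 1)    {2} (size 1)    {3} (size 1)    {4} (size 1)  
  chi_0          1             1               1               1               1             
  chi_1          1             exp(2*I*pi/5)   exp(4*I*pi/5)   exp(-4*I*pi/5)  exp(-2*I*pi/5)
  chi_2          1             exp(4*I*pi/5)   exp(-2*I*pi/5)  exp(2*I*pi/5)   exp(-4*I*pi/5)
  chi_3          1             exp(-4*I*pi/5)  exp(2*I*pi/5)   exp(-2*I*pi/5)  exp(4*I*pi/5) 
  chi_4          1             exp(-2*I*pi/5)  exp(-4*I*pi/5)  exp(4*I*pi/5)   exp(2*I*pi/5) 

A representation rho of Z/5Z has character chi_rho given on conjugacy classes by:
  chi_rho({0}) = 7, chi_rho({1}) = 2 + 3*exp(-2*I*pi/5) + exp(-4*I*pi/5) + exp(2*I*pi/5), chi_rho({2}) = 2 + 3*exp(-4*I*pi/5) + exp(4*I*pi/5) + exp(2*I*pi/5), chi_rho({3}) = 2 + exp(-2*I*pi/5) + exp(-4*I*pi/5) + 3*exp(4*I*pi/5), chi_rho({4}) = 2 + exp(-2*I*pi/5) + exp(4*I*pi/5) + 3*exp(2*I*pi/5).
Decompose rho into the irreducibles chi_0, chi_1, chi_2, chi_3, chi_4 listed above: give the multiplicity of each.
Multiplicities: chi_0: 2, chi_1: 1, chi_2: 0, chi_3: 1, chi_4: 3.

Reasoning: Use <chi_rho, chi> = (1/|G|) sum_C |C| * chi_rho(C) * conj(chi(C)) with |G| = 5 for each irreducible chi in the table:
  <chi_rho, chi_0> = (1/5)[1*(7)*conj(1) + 1*(2 + 3*exp(-2*I*pi/5) + exp(-4*I*pi/5) + exp(2*I*pi/5))*conj(1) + 1*(2 + 3*exp(-4*I*pi/5) + exp(4*I*pi/5) + exp(2*I*pi/5))*conj(1) + 1*(2 + exp(-2*I*pi/5) + exp(-4*I*pi/5) + 3*exp(4*I*pi/5))*conj(1) + 1*(2 + exp(-2*I*pi/5) + exp(4*I*pi/5) + 3*exp(2*I*pi/5))*conj(1)]
      = (1/5)[(7) + (2 + 3*exp(-2*I*pi/5) + exp(-4*I*pi/5) + exp(2*I*pi/5)) + (2 + 3*exp(-4*I*pi/5) + exp(4*I*pi/5) + exp(2*I*pi/5)) + (2 + exp(-2*I*pi/5) + exp(-4*I*pi/5) + 3*exp(4*I*pi/5)) + (2 + exp(-2*I*pi/5) + exp(4*I*pi/5) + 3*exp(2*I*pi/5))] = 10/5 = 2
  <chi_rho, chi_1> = (1/5)[1*(7)*conj(1) + 1*(2 + 3*exp(-2*I*pi/5) + exp(-4*I*pi/5) + exp(2*I*pi/5))*conj(exp(2*I*pi/5)) + 1*(2 + 3*exp(-4*I*pi/5) + exp(4*I*pi/5) + exp(2*I*pi/5))*conj(exp(4*I*pi/5)) + 1*(2 + exp(-2*I*pi/5) + exp(-4*I*pi/5) + 3*exp(4*I*pi/5))*conj(exp(-4*I*pi/5)) + 1*(2 + exp(-2*I*pi/5) + exp(4*I*pi/5) + 3*exp(2*I*pi/5))*conj(exp(-2*I*pi/5))]
      = (1/5)[(7) + (1 + 2*exp(-2*I*pi/5) + 3*exp(-4*I*pi/5) + exp(4*I*pi/5)) + (1 + 2*exp(-4*I*pi/5) + exp(-2*I*pi/5) + 3*exp(2*I*pi/5)) + (1 + 3*exp(-2*I*pi/5) + exp(2*I*pi/5) + 2*exp(4*I*pi/5)) + (1 + exp(-4*I*pi/5) + 3*exp(4*I*pi/5) + 2*exp(2*I*pi/5))] = 5/5 = 1
  <chi_rho, chi_2> = (1/5)[1*(7)*conj(1) + 1*(2 + 3*exp(-2*I*pi/5) + exp(-4*I*pi/5) + exp(2*I*pi/5))*conj(exp(4*I*pi/5)) + 1*(2 + 3*exp(-4*I*pi/5) + exp(4*I*pi/5) + exp(2*I*pi/5))*conj(exp(-2*I*pi/5)) + 1*(2 + exp(-2*I*pi/5) + exp(-4*I*pi/5) + 3*exp(4*I*pi/5))*conj(exp(2*I*pi/5)) + 1*(2 + exp(-2*I*pi/5) + exp(4*I*pi/5) + 3*exp(2*I*pi/5))*conj(exp(-4*I*pi/5))]
      = (1/5)[(7) + (2*exp(-4*I*pi/5) + exp(-2*I*pi/5) + exp(2*I*pi/5) + 3*exp(4*I*pi/5)) + (3*exp(-2*I*pi/5) + exp(-4*I*pi/5) + exp(4*I*pi/5) + 2*exp(2*I*pi/5)) + (2*exp(-2*I*pi/5) + exp(-4*I*pi/5) + exp(4*I*pi/5) + 3*exp(2*I*pi/5)) + (3*exp(-4*I*pi/5) + exp(-2*I*pi/5) + exp(2*I*pi/5) + 2*exp(4*I*pi/5))] = 0/5 = 0
  <chi_rho, chi_3> = (1/5)[1*(7)*conj(1) + 1*(2 + 3*exp(-2*I*pi/5) + exp(-4*I*pi/5) + exp(2*I*pi/5))*conj(exp(-4*I*pi/5)) + 1*(2 + 3*exp(-4*I*pi/5) + exp(4*I*pi/5) + exp(2*I*pi/5))*conj(exp(2*I*pi/5)) + 1*(2 + exp(-2*I*pi/5) + exp(-4*I*pi/5) + 3*exp(4*I*pi/5))*conj(exp(-2*I*pi/5)) + 1*(2 + exp(-2*I*pi/5) + exp(4*I*pi/5) + 3*exp(2*I*pi/5))*conj(exp(4*I*pi/5))]
      = (1/5)[(7) + (1 + exp(-4*I*pi/5) + 2*exp(4*I*pi/5) + 3*exp(2*I*pi/5)) + (1 + 2*exp(-2*I*pi/5) + exp(2*I*pi/5) + 3*exp(4*I*pi/5)) + (1 + 3*exp(-4*I*pi/5) + exp(-2*I*pi/5) + 2*exp(2*I*pi/5)) + (1 + 3*exp(-2*I*pi/5) + 2*exp(-4*I*pi/5) + exp(4*I*pi/5))] = 5/5 = 1
  <chi_rho, chi_4> = (1/5)[1*(7)*conj(1) + 1*(2 + 3*exp(-2*I*pi/5) + exp(-4*I*pi/5) + exp(2*I*pi/5))*conj(exp(-2*I*pi/5)) + 1*(2 + 3*exp(-4*I*pi/5) + exp(4*I*pi/5) + exp(2*I*pi/5))*conj(exp(-4*I*pi/5)) + 1*(2 + exp(-2*I*pi/5) + exp(-4*I*pi/5) + 3*exp(4*I*pi/5))*conj(exp(4*I*pi/5)) + 1*(2 + exp(-2*I*pi/5) + exp(4*I*pi/5) + 3*exp(2*I*pi/5))*conj(exp(2*I*pi/5))]
      = (1/5)[(7) + (3 + exp(-2*I*pi/5) + exp(4*I*pi/5) + 2*exp(2*I*pi/5)) + (3 + exp(-2*I*pi/5) + exp(-4*I*pi/5) + 2*exp(4*I*pi/5)) + (3 + 2*exp(-4*I*pi/5) + exp(4*I*pi/5) + exp(2*I*pi/5)) + (3 + 2*exp(-2*I*pi/5) + exp(-4*I*pi/5) + exp(2*I*pi/5))] = 15/5 = 3
(Exp terms are combined using exp(i*s)*conj(exp(i*t)) = exp(i*(s-t)), and sums of them are collapsed using the identity that for every m > 1 the m distinct m-th roots of unity sum to 0, e.g. 1 + exp(2*I*pi/3) + exp(-2*I*pi/3) = 0.)
Dimension check: dim(rho) = sum (mult * dim) = 2*1 + 1*1 + 0*1 + 1*1 + 3*1 = 7 = chi_rho(e) = 7.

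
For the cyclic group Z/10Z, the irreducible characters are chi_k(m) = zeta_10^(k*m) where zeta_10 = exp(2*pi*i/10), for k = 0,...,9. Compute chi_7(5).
chi_7(5) = zeta_10^35 = -1

Why: chi_7(5) = zeta_10^(7*5) = zeta_10^35. Since zeta_10^10 = 1, this equals zeta_10^5 = exp(2*pi*i*5/10) = -1.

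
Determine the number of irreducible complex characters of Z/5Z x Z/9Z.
45

Solution. The number of irreducible complex representations of a finite group equals its number of conjugacy classes. Z/5Z x Z/9Z is abelian of order 45, so every element is its own conjugacy class: 45 classes, so Z/5Z x Z/9Z (order 45) has exactly 45 irreducible complex representations.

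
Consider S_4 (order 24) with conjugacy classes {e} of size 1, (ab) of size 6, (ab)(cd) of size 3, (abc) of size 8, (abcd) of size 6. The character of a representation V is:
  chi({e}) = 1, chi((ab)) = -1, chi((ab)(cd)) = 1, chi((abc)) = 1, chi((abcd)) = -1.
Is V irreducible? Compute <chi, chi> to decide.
Irreducible: <chi, chi> = 1.

Proof sketch: <chi, chi> = (1/|G|) sum_C |C| * |chi(C)|^2 = (1/24)[1*|1|^2 + 6*|-1|^2 + 3*|1|^2 + 8*|1|^2 + 6*|-1|^2]
  = (1/24)[(1) + (6) + (3) + (8) + (6)] = 24/24 = 1.
A character is irreducible iff <chi, chi> = 1, so this representation is irreducible.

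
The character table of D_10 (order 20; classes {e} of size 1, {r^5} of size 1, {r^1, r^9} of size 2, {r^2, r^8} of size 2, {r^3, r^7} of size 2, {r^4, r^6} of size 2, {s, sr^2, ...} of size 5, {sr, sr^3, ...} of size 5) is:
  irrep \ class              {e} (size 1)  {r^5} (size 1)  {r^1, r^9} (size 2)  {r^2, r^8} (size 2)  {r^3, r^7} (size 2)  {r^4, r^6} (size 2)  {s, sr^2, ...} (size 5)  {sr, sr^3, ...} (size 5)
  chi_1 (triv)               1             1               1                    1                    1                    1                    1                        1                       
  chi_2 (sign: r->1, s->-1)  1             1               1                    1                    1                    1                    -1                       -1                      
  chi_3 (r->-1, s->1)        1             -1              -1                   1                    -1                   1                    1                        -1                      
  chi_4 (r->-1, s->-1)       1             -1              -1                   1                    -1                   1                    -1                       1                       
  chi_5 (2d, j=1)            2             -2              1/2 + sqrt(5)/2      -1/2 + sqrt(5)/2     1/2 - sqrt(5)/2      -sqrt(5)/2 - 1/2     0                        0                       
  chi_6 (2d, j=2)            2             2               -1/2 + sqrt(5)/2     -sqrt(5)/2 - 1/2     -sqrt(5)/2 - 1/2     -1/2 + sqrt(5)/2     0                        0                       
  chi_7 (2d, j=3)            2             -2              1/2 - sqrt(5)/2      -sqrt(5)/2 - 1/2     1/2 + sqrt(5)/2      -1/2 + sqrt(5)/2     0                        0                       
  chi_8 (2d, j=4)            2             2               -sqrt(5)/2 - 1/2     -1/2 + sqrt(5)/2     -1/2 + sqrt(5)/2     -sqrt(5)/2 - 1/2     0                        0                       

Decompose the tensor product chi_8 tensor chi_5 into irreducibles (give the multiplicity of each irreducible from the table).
chi_8 tensor chi_5 = chi_3 + chi_4 + chi_7 (all other irreducibles have multiplicity 0).

Why: The character of a tensor product is the pointwise product (chi_8 * chi_5)(C) = chi_8(C) * chi_5(C):
  {e}: (2)*(2), {r^5}: (2)*(-2), {r^1, r^9}: (-sqrt(5)/2 - 1/2)*(1/2 + sqrt(5)/2), {r^2, r^8}: (-1/2 + sqrt(5)/2)*(-1/2 + sqrt(5)/2), {r^3, r^7}: (-1/2 + sqrt(5)/2)*(1/2 - sqrt(5)/2), {r^4, r^6}: (-sqrt(5)/2 - 1/2)*(-sqrt(5)/2 - 1/2), {s, sr^2, ...}: (0)*(0), {sr, sr^3, ...}: (0)*(0)
so (chi_8 * chi_5) takes values
  {e} -> 4, {r^5} -> -4, {r^1, r^9} -> -3/2 - sqrt(5)/2, {r^2, r^8} -> 3/2 - sqrt(5)/2, {r^3, r^7} -> -3/2 + sqrt(5)/2, {r^4, r^6} -> sqrt(5)/2 + 3/2, {s, sr^2, ...} -> 0, {sr, sr^3, ...} -> 0.
Now take the inner product of this character with each irreducible chi from the table, <chi_8*chi_5, chi> = (1/20) sum_C |C| (chi_8*chi_5)(C) conj(chi(C)):
  <chi_8*chi_5, chi_1> = (1/20)[1*(4)*conj(1) + 1*(-4)*conj(1) + 2*(-3/2 - sqrt(5)/2)*conj(1) + 2*(3/2 - sqrt(5)/2)*conj(1) + 2*(-3/2 + sqrt(5)/2)*conj(1) + 2*(sqrt(5)/2 + 3/2)*conj(1) + 5*(0)*conj(1) + 5*(0)*conj(1)]
      = (1/20)[(4) + (-4) + (-3 - sqrt(5)) + (3 - sqrt(5)) + (-3 + sqrt(5)) + (sqrt(5) + 3) + (0) + (0)] = 0/20 = 0
  <chi_8*chi_5, chi_2> = (1/20)[1*(4)*conj(1) + 1*(-4)*conj(1) + 2*(-3/2 - sqrt(5)/2)*conj(1) + 2*(3/2 - sqrt(5)/2)*conj(1) + 2*(-3/2 + sqrt(5)/2)*conj(1) + 2*(sqrt(5)/2 + 3/2)*conj(1) + 5*(0)*conj(-1) + 5*(0)*conj(-1)]
      = (1/20)[(4) + (-4) + (-3 - sqrt(5)) + (3 - sqrt(5)) + (-3 + sqrt(5)) + (sqrt(5) + 3) + (0) + (0)] = 0/20 = 0
  <chi_8*chi_5, chi_3> = (1/20)[1*(4)*conj(1) + 1*(-4)*conj(-1) + 2*(-3/2 - sqrt(5)/2)*conj(-1) + 2*(3/2 - sqrt(5)/2)*conj(1) + 2*(-3/2 + sqrt(5)/2)*conj(-1) + 2*(sqrt(5)/2 + 3/2)*conj(1) + 5*(0)*conj(1) + 5*(0)*conj(-1)]
      = (1/20)[(4) + (4) + (sqrt(5) + 3) + (3 - sqrt(5)) + (3 - sqrt(5)) + (sqrt(5) + 3) + (0) + (0)] = 20/20 = 1
  <chi_8*chi_5, chi_4> = (1/20)[1*(4)*conj(1) + 1*(-4)*conj(-1) + 2*(-3/2 - sqrt(5)/2)*conj(-1) + 2*(3/2 - sqrt(5)/2)*conj(1) + 2*(-3/2 + sqrt(5)/2)*conj(-1) + 2*(sqrt(5)/2 + 3/2)*conj(1) + 5*(0)*conj(-1) + 5*(0)*conj(1)]
      = (1/20)[(4) + (4) + (sqrt(5) + 3) + (3 - sqrt(5)) + (3 - sqrt(5)) + (sqrt(5) + 3) + (0) + (0)] = 20/20 = 1
  <chi_8*chi_5, chi_5> = (1/20)[1*(4)*conj(2) + 1*(-4)*conj(-2) + 2*(-3/2 - sqrt(5)/2)*conj(1/2 + sqrt(5)/2) + 2*(3/2 - sqrt(5)/2)*conj(-1/2 + sqrt(5)/2) + 2*(-3/2 + sqrt(5)/2)*conj(1/2 - sqrt(5)/2) + 2*(sqrt(5)/2 + 3/2)*conj(-sqrt(5)/2 - 1/2) + 5*(0)*conj(0) + 5*(0)*conj(0)]
      = (1/20)[(8) + (8) + (-2*sqrt(5) - 4) + (-4 + 2*sqrt(5)) + (-4 + 2*sqrt(5)) + (-2*sqrt(5) - 4) + (0) + (0)] = 0/20 = 0
  <chi_8*chi_5, chi_6> = (1/20)[1*(4)*conj(2) + 1*(-4)*conj(2) + 2*(-3/2 - sqrt(5)/2)*conj(-1/2 + sqrt(5)/2) + 2*(3/2 - sqrt(5)/2)*conj(-sqrt(5)/2 - 1/2) + 2*(-3/2 + sqrt(5)/2)*conj(-sqrt(5)/2 - 1/2) + 2*(sqrt(5)/2 + 3/2)*conj(-1/2 + sqrt(5)/2) + 5*(0)*conj(0) + 5*(0)*conj(0)]
      = (1/20)[(8) + (-8) + (-sqrt(5) - 1) + (1 - sqrt(5)) + (-1 + sqrt(5)) + (1 + sqrt(5)) + (0) + (0)] = 0/20 = 0
  <chi_8*chi_5, chi_7> = (1/20)[1*(4)*conj(2) + 1*(-4)*conj(-2) + 2*(-3/2 - sqrt(5)/2)*conj(1/2 - sqrt(5)/2) + 2*(3/2 - sqrt(5)/2)*conj(-sqrt(5)/2 - 1/2) + 2*(-3/2 + sqrt(5)/2)*conj(1/2 + sqrt(5)/2) + 2*(sqrt(5)/2 + 3/2)*conj(-1/2 + sqrt(5)/2) + 5*(0)*conj(0) + 5*(0)*conj(0)]
      = (1/20)[(8) + (8) + (1 + sqrt(5)) + (1 - sqrt(5)) + (1 - sqrt(5)) + (1 + sqrt(5)) + (0) + (0)] = 20/20 = 1
  <chi_8*chi_5, chi_8> = (1/20)[1*(4)*conj(2) + 1*(-4)*conj(2) + 2*(-3/2 - sqrt(5)/2)*conj(-sqrt(5)/2 - 1/2) + 2*(3/2 - sqrt(5)/2)*conj(-1/2 + sqrt(5)/2) + 2*(-3/2 + sqrt(5)/2)*conj(-1/2 + sqrt(5)/2) + 2*(sqrt(5)/2 + 3/2)*conj(-sqrt(5)/2 - 1/2) + 5*(0)*conj(0) + 5*(0)*conj(0)]
      = (1/20)[(8) + (-8) + (4 + 2*sqrt(5)) + (-4 + 2*sqrt(5)) + (4 - 2*sqrt(5)) + (-2*sqrt(5) - 4) + (0) + (0)] = 0/20 = 0
Hence the multiplicities are chi_3: 1, chi_4: 1, chi_7: 1. Dimension check: dim(chi_8)*dim(chi_5) = 2*2 = 4 and sum (mult * dim) = 1*1 + 1*1 + 1*2 = 4.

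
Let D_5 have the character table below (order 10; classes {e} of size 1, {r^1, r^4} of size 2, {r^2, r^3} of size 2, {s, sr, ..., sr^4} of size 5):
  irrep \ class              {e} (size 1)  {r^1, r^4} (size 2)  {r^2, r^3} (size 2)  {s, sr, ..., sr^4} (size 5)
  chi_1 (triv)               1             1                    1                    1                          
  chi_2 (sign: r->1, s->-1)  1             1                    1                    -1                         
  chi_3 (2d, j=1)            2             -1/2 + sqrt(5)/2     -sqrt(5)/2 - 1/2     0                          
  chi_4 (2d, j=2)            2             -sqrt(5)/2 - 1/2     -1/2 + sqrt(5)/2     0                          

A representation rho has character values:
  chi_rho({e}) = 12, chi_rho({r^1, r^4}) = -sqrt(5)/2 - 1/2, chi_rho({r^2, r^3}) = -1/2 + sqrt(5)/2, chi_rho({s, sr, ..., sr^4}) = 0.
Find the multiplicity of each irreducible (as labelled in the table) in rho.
Multiplicities: chi_1: 1, chi_2: 1, chi_3: 2, chi_4: 3.

Working: Use <chi_rho, chi> = (1/|G|) sum_C |C| * chi_rho(C) * conj(chi(C)) with |G| = 10 for each irreducible chi in the table:
  <chi_rho, chi_1> = (1/10)[1*(12)*conj(1) + 2*(-sqrt(5)/2 - 1/2)*conj(1) + 2*(-1/2 + sqrt(5)/2)*conj(1) + 5*(0)*conj(1)]
      = (1/10)[(12) + (-sqrt(5) - 1) + (-1 + sqrt(5)) + (0)] = 10/10 = 1
  <chi_rho, chi_2> = (1/10)[1*(12)*conj(1) + 2*(-sqrt(5)/2 - 1/2)*conj(1) + 2*(-1/2 + sqrt(5)/2)*conj(1) + 5*(0)*conj(-1)]
      = (1/10)[(12) + (-sqrt(5) - 1) + (-1 + sqrt(5)) + (0)] = 10/10 = 1
  <chi_rho, chi_3> = (1/10)[1*(12)*conj(2) + 2*(-sqrt(5)/2 - 1/2)*conj(-1/2 + sqrt(5)/2) + 2*(-1/2 + sqrt(5)/2)*conj(-sqrt(5)/2 - 1/2) + 5*(0)*conj(0)]
      = (1/10)[(24) + (-2) + (-2) + (0)] = 20/10 = 2
  <chi_rho, chi_4> = (1/10)[1*(12)*conj(2) + 2*(-sqrt(5)/2 - 1/2)*conj(-sqrt(5)/2 - 1/2) + 2*(-1/2 + sqrt(5)/2)*conj(-1/2 + sqrt(5)/2) + 5*(0)*conj(0)]
      = (1/10)[(24) + (sqrt(5) + 3) + (3 - sqrt(5)) + (0)] = 30/10 = 3
Dimension check: dim(rho) = sum (mult * dim) = 1*1 + 1*1 + 2*2 + 3*2 = 12 = chi_rho(e) = 12.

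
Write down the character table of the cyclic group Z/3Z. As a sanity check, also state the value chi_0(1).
Character table of Z/3Z (irreps indexed chi_0,...,chi_2 with chi_k(m) = zeta_3^(k*m), zeta_3 = exp(2*pi*i/3)):
  irrep \ class  {0} (size 1)  {1} (size 1)    {2} (size 1)  
  chi_0          1             1               1             
  chi_1          1             exp(2*I*pi/3)   exp(-2*I*pi/3)
  chi_2          1             exp(-2*I*pi/3)  exp(2*I*pi/3) 

Spot check: chi_0(1) = zeta_3^(0*1) = zeta_3^0 = 1.

Why: Z/3Z is abelian, so all 3 irreducible complex representations are 1-dimensional. They are given by chi_k(m) = zeta_3^(k*m) for k = 0,...,2. Row orthogonality: sum_m chi_k(m) conj(chi_l(m)) = 3 * [k = l].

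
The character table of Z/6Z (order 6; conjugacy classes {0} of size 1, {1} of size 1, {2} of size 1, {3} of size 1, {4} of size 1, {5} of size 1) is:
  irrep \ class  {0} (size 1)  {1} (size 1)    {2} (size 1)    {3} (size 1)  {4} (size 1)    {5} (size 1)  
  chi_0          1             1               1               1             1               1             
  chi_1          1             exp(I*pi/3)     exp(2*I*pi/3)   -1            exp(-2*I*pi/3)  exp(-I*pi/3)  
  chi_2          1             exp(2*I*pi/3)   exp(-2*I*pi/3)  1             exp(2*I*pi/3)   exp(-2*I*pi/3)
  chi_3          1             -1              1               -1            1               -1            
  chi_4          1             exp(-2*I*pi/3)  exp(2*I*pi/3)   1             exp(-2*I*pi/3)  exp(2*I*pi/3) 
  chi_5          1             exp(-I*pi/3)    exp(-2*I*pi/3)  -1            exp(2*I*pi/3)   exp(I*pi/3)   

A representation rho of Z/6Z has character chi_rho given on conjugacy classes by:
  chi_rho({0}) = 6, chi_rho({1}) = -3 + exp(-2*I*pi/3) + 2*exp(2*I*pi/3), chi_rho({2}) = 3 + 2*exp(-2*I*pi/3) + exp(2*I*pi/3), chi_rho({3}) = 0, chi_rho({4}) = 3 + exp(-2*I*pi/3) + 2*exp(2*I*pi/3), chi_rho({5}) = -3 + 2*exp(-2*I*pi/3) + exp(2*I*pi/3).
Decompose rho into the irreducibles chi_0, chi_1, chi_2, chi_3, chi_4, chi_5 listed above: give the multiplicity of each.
Multiplicities: chi_0: 0, chi_1: 0, chi_2: 2, chi_3: 3, chi_4: 1, chi_5: 0.

Why: Use <chi_rho, chi> = (1/|G|) sum_C |C| * chi_rho(C) * conj(chi(C)) with |G| = 6 for each irreducible chi in the table:
  <chi_rho, chi_0> = (1/6)[1*(6)*conj(1) + 1*(-3 + exp(-2*I*pi/3) + 2*exp(2*I*pi/3))*conj(1) + 1*(3 + 2*exp(-2*I*pi/3) + exp(2*I*pi/3))*conj(1) + 1*(0)*conj(1) + 1*(3 + exp(-2*I*pi/3) + 2*exp(2*I*pi/3))*conj(1) + 1*(-3 + 2*exp(-2*I*pi/3) + exp(2*I*pi/3))*conj(1)]
      = (1/6)[(6) + (-3 + exp(-2*I*pi/3) + 2*exp(2*I*pi/3)) + (3 + 2*exp(-2*I*pi/3) + exp(2*I*pi/3)) + (0) + (3 + exp(-2*I*pi/3) + 2*exp(2*I*pi/3)) + (-3 + 2*exp(-2*I*pi/3) + exp(2*I*pi/3))] = 0/6 = 0
  <chi_rho, chi_1> = (1/6)[1*(6)*conj(1) + 1*(-3 + exp(-2*I*pi/3) + 2*exp(2*I*pi/3))*conj(exp(I*pi/3)) + 1*(3 + 2*exp(-2*I*pi/3) + exp(2*I*pi/3))*conj(exp(2*I*pi/3)) + 1*(0)*conj(-1) + 1*(3 + exp(-2*I*pi/3) + 2*exp(2*I*pi/3))*conj(exp(-2*I*pi/3)) + 1*(-3 + 2*exp(-2*I*pi/3) + exp(2*I*pi/3))*conj(exp(-I*pi/3))]
      = (1/6)[(6) + (-1 + 2*exp(I*pi/3) - 3*exp(-I*pi/3)) + (1 + 3*exp(-2*I*pi/3) + 2*exp(2*I*pi/3)) + (0) + (1 + 2*exp(-2*I*pi/3) + 3*exp(2*I*pi/3)) + (-1 - 3*exp(I*pi/3) + 2*exp(-I*pi/3))] = 0/6 = 0
  <chi_rho, chi_2> = (1/6)[1*(6)*conj(1) + 1*(-3 + exp(-2*I*pi/3) + 2*exp(2*I*pi/3))*conj(exp(2*I*pi/3)) + 1*(3 + 2*exp(-2*I*pi/3) + exp(2*I*pi/3))*conj(exp(-2*I*pi/3)) + 1*(0)*conj(1) + 1*(3 + exp(-2*I*pi/3) + 2*exp(2*I*pi/3))*conj(exp(2*I*pi/3)) + 1*(-3 + 2*exp(-2*I*pi/3) + exp(2*I*pi/3))*conj(exp(-2*I*pi/3))]
      = (1/6)[(6) + (2 + exp(2*I*pi/3) - 3*exp(-2*I*pi/3)) + (2 + exp(-2*I*pi/3) + 3*exp(2*I*pi/3)) + (0) + (2 + 3*exp(-2*I*pi/3) + exp(2*I*pi/3)) + (2 - 3*exp(2*I*pi/3) + exp(-2*I*pi/3))] = 12/6 = 2
  <chi_rho, chi_3> = (1/6)[1*(6)*conj(1) + 1*(-3 + exp(-2*I*pi/3) + 2*exp(2*I*pi/3))*conj(-1) + 1*(3 + 2*exp(-2*I*pi/3) + exp(2*I*pi/3))*conj(1) + 1*(0)*conj(-1) + 1*(3 + exp(-2*I*pi/3) + 2*exp(2*I*pi/3))*conj(1) + 1*(-3 + 2*exp(-2*I*pi/3) + exp(2*I*pi/3))*conj(-1)]
      = (1/6)[(6) + (3 - 2*exp(2*I*pi/3) - exp(-2*I*pi/3)) + (3 + 2*exp(-2*I*pi/3) + exp(2*I*pi/3)) + (0) + (3 + exp(-2*I*pi/3) + 2*exp(2*I*pi/3)) + (3 - exp(2*I*pi/3) - 2*exp(-2*I*pi/3))] = 18/6 = 3
  <chi_rho, chi_4> = (1/6)[1*(6)*conj(1) + 1*(-3 + exp(-2*I*pi/3) + 2*exp(2*I*pi/3))*conj(exp(-2*I*pi/3)) + 1*(3 + 2*exp(-2*I*pi/3) + exp(2*I*pi/3))*conj(exp(2*I*pi/3)) + 1*(0)*conj(1) + 1*(3 + exp(-2*I*pi/3) + 2*exp(2*I*pi/3))*conj(exp(-2*I*pi/3)) + 1*(-3 + 2*exp(-2*I*pi/3) + exp(2*I*pi/3))*conj(exp(2*I*pi/3))]
      = (1/6)[(6) + (1 - 3*exp(2*I*pi/3) + 2*exp(-2*I*pi/3)) + (1 + 3*exp(-2*I*pi/3) + 2*exp(2*I*pi/3)) + (0) + (1 + 2*exp(-2*I*pi/3) + 3*exp(2*I*pi/3)) + (1 + 2*exp(2*I*pi/3) - 3*exp(-2*I*pi/3))] = 6/6 = 1
  <chi_rho, chi_5> = (1/6)[1*(6)*conj(1) + 1*(-3 + exp(-2*I*pi/3) + 2*exp(2*I*pi/3))*conj(exp(-I*pi/3)) + 1*(3 + 2*exp(-2*I*pi/3) + exp(2*I*pi/3))*conj(exp(-2*I*pi/3)) + 1*(0)*conj(-1) + 1*(3 + exp(-2*I*pi/3) + 2*exp(2*I*pi/3))*conj(exp(2*I*pi/3)) + 1*(-3 + 2*exp(-2*I*pi/3) + exp(2*I*pi/3))*conj(exp(I*pi/3))]
      = (1/6)[(6) + (-2 - 3*exp(I*pi/3) + exp(-I*pi/3)) + (2 + exp(-2*I*pi/3) + 3*exp(2*I*pi/3)) + (0) + (2 + 3*exp(-2*I*pi/3) + exp(2*I*pi/3)) + (-2 + exp(I*pi/3) - 3*exp(-I*pi/3))] = 0/6 = 0
(Exp terms are combined using exp(i*s)*conj(exp(i*t)) = exp(i*(s-t)), and sums of them are collapsed using the identity that for every m > 1 the m distinct m-th roots of unity sum to 0, e.g. 1 + exp(2*I*pi/3) + exp(-2*I*pi/3) = 0.)
Dimension check: dim(rho) = sum (mult * dim) = 0*1 + 0*1 + 2*1 + 3*1 + 1*1 + 0*1 = 6 = chi_rho(e) = 6.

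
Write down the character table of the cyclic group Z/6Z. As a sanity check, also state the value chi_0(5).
Character table of Z/6Z (irreps indexed chi_0,...,chi_5 with chi_k(m) = zeta_6^(k*m), zeta_6 = exp(2*pi*i/6)):
  irrep \ class  {0} (size 1)  {1} (size 1)    {2} (size 1)    {3} (size 1)  {4} (size 1)    {5} (size 1)  
  chi_0          1             1               1               1             1               1             
  chi_1          1             exp(I*pi/3)     exp(2*I*pi/3)   -1            exp(-2*I*pi/3)  exp(-I*pi/3)  
  chi_2          1             exp(2*I*pi/3)   exp(-2*I*pi/3)  1             exp(2*I*pi/3)   exp(-2*I*pi/3)
  chi_3          1             -1              1               -1            1               -1            
  chi_4          1             exp(-2*I*pi/3)  exp(2*I*pi/3)   1             exp(-2*I*pi/3)  exp(2*I*pi/3) 
  chi_5          1             exp(-I*pi/3)    exp(-2*I*pi/3)  -1            exp(2*I*pi/3)   exp(I*pi/3)   

Spot check: chi_0(5) = zeta_6^(0*5) = zeta_6^0 = 1.

Z/6Z is abelian, so all 6 irreducible complex representations are 1-dimensional. They are given by chi_k(m) = zeta_6^(k*m) for k = 0,...,5. Row orthogonality: sum_m chi_k(m) conj(chi_l(m)) = 6 * [k = l].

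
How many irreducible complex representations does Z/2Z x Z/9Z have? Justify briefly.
18

The number of irreducible complex representations of a finite group equals its number of conjugacy classes. Z/2Z x Z/9Z is abelian of order 18, so every element is its own conjugacy class: 18 classes, so Z/2Z x Z/9Z (order 18) has exactly 18 irreducible complex representations.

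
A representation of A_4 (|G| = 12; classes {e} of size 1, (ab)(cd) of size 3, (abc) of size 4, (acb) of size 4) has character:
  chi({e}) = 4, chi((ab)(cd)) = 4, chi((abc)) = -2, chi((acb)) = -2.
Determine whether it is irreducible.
Not irreducible (reducible): <chi, chi> = 8 > 1.

Working: <chi, chi> = (1/|G|) sum_C |C| * |chi(C)|^2 = (1/12)[1*|4|^2 + 3*|4|^2 + 4*|-2|^2 + 4*|-2|^2]
  = (1/12)[(16) + (48) + (16) + (16)] = 96/12 = 8.
(Exp terms are combined using exp(i*s)*conj(exp(i*t)) = exp(i*(s-t)), and sums of them are collapsed using the identity that for every m > 1 the m distinct m-th roots of unity sum to 0, e.g. 1 + exp(2*I*pi/3) + exp(-2*I*pi/3) = 0.)
A character is irreducible iff <chi, chi> = 1, so this representation is reducible.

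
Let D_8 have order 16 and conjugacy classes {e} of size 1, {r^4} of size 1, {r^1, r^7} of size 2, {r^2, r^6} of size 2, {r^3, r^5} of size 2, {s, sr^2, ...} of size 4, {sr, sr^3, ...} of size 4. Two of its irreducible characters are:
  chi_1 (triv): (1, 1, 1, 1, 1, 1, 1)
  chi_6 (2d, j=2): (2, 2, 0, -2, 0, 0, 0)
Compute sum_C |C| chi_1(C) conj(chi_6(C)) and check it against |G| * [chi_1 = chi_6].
Sum = 0; so <chi_1, chi_6> = 0 (distinct irreducibles are orthogonal).

Reasoning: Compute term by term over conjugacy classes (|C| * chi_1(C) * conj(chi_6(C))):
  1*(1)*conj(2) + 1*(1)*conj(2) + 2*(1)*conj(0) + 2*(1)*conj(-2) + 2*(1)*conj(0) + 4*(1)*conj(0) + 4*(1)*conj(0)
  = (2) + (2) + (0) + (-4) + (0) + (0) + (0)
  = 0.
Dividing by |G| = 16 gives 0/16 = 0, matching the row-orthogonality relation <chi_1, chi_6> = [chi_1 = chi_6].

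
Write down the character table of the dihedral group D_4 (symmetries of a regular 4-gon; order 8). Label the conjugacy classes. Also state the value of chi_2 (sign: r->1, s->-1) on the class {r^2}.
Conjugacy classes: {e} of size 1, {r^2} of size 1, {r^1, r^3} of size 2, {s, sr^2, ...} of size 2, {sr, sr^3, ...} of size 2.
Character table:
  irrep \ class              {e} (size 1)  {r^2} (size 1)  {r^1, r^3} (size 2)  {s, sr^2, ...} (size 2)  {sr, sr^3, ...} (size 2)
  chi_1 (triv)               1             1               1                    1                        1                       
  chi_2 (sign: r->1, s->-1)  1             1               1                    -1                       -1                      
  chi_3 (r->-1, s->1)        1             1               -1                   1                        -1                      
  chi_4 (r->-1, s->-1)       1             1               -1                   -1                       1                       
  chi_5 (2d, j=1)            2             -2              0                    0                        0                       

Spot check: chi_2 (sign: r->1, s->-1) on {r^2} = 1.

Why: D_4 has order 2*4 = 8 with 5 conjugacy classes, hence 5 irreducibles. Sum of squared dims 1 + 1 + 1 + 1 + 4 = 8 = |G|. Linear characters come from the abelianisation; the 2-dimensional irreps have character r^k -> 2*cos(2*pi*j*k/4), reflections -> 0.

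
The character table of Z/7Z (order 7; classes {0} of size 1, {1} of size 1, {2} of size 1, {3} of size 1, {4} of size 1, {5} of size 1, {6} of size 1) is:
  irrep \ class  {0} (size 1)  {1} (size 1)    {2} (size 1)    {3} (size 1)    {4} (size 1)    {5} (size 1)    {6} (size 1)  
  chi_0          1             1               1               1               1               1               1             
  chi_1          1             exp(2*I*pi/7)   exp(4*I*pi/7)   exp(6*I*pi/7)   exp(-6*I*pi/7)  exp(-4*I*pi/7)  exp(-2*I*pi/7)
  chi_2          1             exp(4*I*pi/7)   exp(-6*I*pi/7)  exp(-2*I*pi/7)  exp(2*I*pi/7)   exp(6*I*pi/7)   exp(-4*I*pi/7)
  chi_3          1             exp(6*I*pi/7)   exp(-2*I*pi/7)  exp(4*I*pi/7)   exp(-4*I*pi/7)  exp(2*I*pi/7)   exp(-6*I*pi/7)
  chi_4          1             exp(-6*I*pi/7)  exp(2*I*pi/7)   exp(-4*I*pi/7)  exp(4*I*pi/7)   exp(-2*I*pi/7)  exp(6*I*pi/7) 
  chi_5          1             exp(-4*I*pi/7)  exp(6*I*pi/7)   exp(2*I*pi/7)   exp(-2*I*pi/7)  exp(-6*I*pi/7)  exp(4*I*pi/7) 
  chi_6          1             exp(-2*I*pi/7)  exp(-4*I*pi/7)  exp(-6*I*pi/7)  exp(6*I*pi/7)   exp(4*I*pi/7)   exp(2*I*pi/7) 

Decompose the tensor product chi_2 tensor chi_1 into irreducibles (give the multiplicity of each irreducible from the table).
chi_2 tensor chi_1 = chi_3 (all other irreducibles have multiplicity 0).

Justification: The character of a tensor product is the pointwise product (chi_2 * chi_1)(C) = chi_2(C) * chi_1(C):
  {0}: (1)*(1), {1}: (exp(4*I*pi/7))*(exp(2*I*pi/7)), {2}: (exp(-6*I*pi/7))*(exp(4*I*pi/7)), {3}: (exp(-2*I*pi/7))*(exp(6*I*pi/7)), {4}: (exp(2*I*pi/7))*(exp(-6*I*pi/7)), {5}: (exp(6*I*pi/7))*(exp(-4*I*pi/7)), {6}: (exp(-4*I*pi/7))*(exp(-2*I*pi/7))
so (chi_2 * chi_1) takes values
  {0} -> 1, {1} -> exp(6*I*pi/7), {2} -> exp(-2*I*pi/7), {3} -> exp(4*I*pi/7), {4} -> exp(-4*I*pi/7), {5} -> exp(2*I*pi/7), {6} -> exp(-6*I*pi/7).
Now take the inner product of this character with each irreducible chi from the table, <chi_2*chi_1, chi> = (1/7) sum_C |C| (chi_2*chi_1)(C) conj(chi(C)):
  <chi_2*chi_1, chi_0> = (1/7)[1*(1)*conj(1) + 1*(exp(6*I*pi/7))*conj(1) + 1*(exp(-2*I*pi/7))*conj(1) + 1*(exp(4*I*pi/7))*conj(1) + 1*(exp(-4*I*pi/7))*conj(1) + 1*(exp(2*I*pi/7))*conj(1) + 1*(exp(-6*I*pi/7))*conj(1)]
      = (1/7)[(1) + (exp(6*I*pi/7)) + (exp(-2*I*pi/7)) + (exp(4*I*pi/7)) + (exp(-4*I*pi/7)) + (exp(2*I*pi/7)) + (exp(-6*I*pi/7))] = 0/7 = 0
  <chi_2*chi_1, chi_1> = (1/7)[1*(1)*conj(1) + 1*(exp(6*I*pi/7))*conj(exp(2*I*pi/7)) + 1*(exp(-2*I*pi/7))*conj(exp(4*I*pi/7)) + 1*(exp(4*I*pi/7))*conj(exp(6*I*pi/7)) + 1*(exp(-4*I*pi/7))*conj(exp(-6*I*pi/7)) + 1*(exp(2*I*pi/7))*conj(exp(-4*I*pi/7)) + 1*(exp(-6*I*pi/7))*conj(exp(-2*I*pi/7))]
      = (1/7)[(1) + (exp(4*I*pi/7)) + (exp(-6*I*pi/7)) + (exp(-2*I*pi/7)) + (exp(2*I*pi/7)) + (exp(6*I*pi/7)) + (exp(-4*I*pi/7))] = 0/7 = 0
  <chi_2*chi_1, chi_2> = (1/7)[1*(1)*conj(1) + 1*(exp(6*I*pi/7))*conj(exp(4*I*pi/7)) + 1*(exp(-2*I*pi/7))*conj(exp(-6*I*pi/7)) + 1*(exp(4*I*pi/7))*conj(exp(-2*I*pi/7)) + 1*(exp(-4*I*pi/7))*conj(exp(2*I*pi/7)) + 1*(exp(2*I*pi/7))*conj(exp(6*I*pi/7)) + 1*(exp(-6*I*pi/7))*conj(exp(-4*I*pi/7))]
      = (1/7)[(1) + (exp(2*I*pi/7)) + (exp(4*I*pi/7)) + (exp(6*I*pi/7)) + (exp(-6*I*pi/7)) + (exp(-4*I*pi/7)) + (exp(-2*I*pi/7))] = 0/7 = 0
  <chi_2*chi_1, chi_3> = (1/7)[1*(1)*conj(1) + 1*(exp(6*I*pi/7))*conj(exp(6*I*pi/7)) + 1*(exp(-2*I*pi/7))*conj(exp(-2*I*pi/7)) + 1*(exp(4*I*pi/7))*conj(exp(4*I*pi/7)) + 1*(exp(-4*I*pi/7))*conj(exp(-4*I*pi/7)) + 1*(exp(2*I*pi/7))*conj(exp(2*I*pi/7)) + 1*(exp(-6*I*pi/7))*conj(exp(-6*I*pi/7))]
      = (1/7)[(1) + (1) + (1) + (1) + (1) + (1) + (1)] = 7/7 = 1
  <chi_2*chi_1, chi_4> = (1/7)[1*(1)*conj(1) + 1*(exp(6*I*pi/7))*conj(exp(-6*I*pi/7)) + 1*(exp(-2*I*pi/7))*conj(exp(2*I*pi/7)) + 1*(exp(4*I*pi/7))*conj(exp(-4*I*pi/7)) + 1*(exp(-4*I*pi/7))*conj(exp(4*I*pi/7)) + 1*(exp(2*I*pi/7))*conj(exp(-2*I*pi/7)) + 1*(exp(-6*I*pi/7))*conj(exp(6*I*pi/7))]
      = (1/7)[(1) + (exp(-2*I*pi/7)) + (exp(-4*I*pi/7)) + (exp(-6*I*pi/7)) + (exp(6*I*pi/7)) + (exp(4*I*pi/7)) + (exp(2*I*pi/7))] = 0/7 = 0
  <chi_2*chi_1, chi_5> = (1/7)[1*(1)*conj(1) + 1*(exp(6*I*pi/7))*conj(exp(-4*I*pi/7)) + 1*(exp(-2*I*pi/7))*conj(exp(6*I*pi/7)) + 1*(exp(4*I*pi/7))*conj(exp(2*I*pi/7)) + 1*(exp(-4*I*pi/7))*conj(exp(-2*I*pi/7)) + 1*(exp(2*I*pi/7))*conj(exp(-6*I*pi/7)) + 1*(exp(-6*I*pi/7))*conj(exp(4*I*pi/7))]
      = (1/7)[(1) + (exp(-4*I*pi/7)) + (exp(6*I*pi/7)) + (exp(2*I*pi/7)) + (exp(-2*I*pi/7)) + (exp(-6*I*pi/7)) + (exp(4*I*pi/7))] = 0/7 = 0
  <chi_2*chi_1, chi_6> = (1/7)[1*(1)*conj(1) + 1*(exp(6*I*pi/7))*conj(exp(-2*I*pi/7)) + 1*(exp(-2*I*pi/7))*conj(exp(-4*I*pi/7)) + 1*(exp(4*I*pi/7))*conj(exp(-6*I*pi/7)) + 1*(exp(-4*I*pi/7))*conj(exp(6*I*pi/7)) + 1*(exp(2*I*pi/7))*conj(exp(4*I*pi/7)) + 1*(exp(-6*I*pi/7))*conj(exp(2*I*pi/7))]
      = (1/7)[(1) + (exp(-6*I*pi/7)) + (exp(2*I*pi/7)) + (exp(-4*I*pi/7)) + (exp(4*I*pi/7)) + (exp(-2*I*pi/7)) + (exp(6*I*pi/7))] = 0/7 = 0
(Exp terms are combined using exp(i*s)*conj(exp(i*t)) = exp(i*(s-t)), and sums of them are collapsed using the identity that for every m > 1 the m distinct m-th roots of unity sum to 0, e.g. 1 + exp(2*I*pi/3) + exp(-2*I*pi/3) = 0.)
Hence the multiplicities are chi_3: 1. Dimension check: dim(chi_2)*dim(chi_1) = 1*1 = 1 and sum (mult * dim) = 1*1 = 1.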